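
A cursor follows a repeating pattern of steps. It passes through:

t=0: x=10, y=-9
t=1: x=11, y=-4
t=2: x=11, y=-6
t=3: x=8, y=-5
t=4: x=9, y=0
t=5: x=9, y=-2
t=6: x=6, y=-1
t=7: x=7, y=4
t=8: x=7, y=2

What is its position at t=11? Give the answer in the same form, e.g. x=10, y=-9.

x=5, y=6

The moves between consecutive positions are (+1,+5), (+0,-2), (-3,+1), (+1,+5), (+0,-2), (-3,+1), (+1,+5), (+0,-2); they repeat the 3-cycle [(+1,+5), (+0,-2), (-3,+1)].
step 9: apply (-3,+1) → x=4, y=3
step 10: apply (+1,+5) → x=5, y=8
step 11: apply (+0,-2) → x=5, y=6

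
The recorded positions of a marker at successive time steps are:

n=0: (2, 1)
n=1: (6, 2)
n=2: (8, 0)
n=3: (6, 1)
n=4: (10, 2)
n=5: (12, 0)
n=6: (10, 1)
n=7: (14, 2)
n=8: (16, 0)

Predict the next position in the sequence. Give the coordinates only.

(14, 1)

Differencing gives (+4, +1), (+2, -2), (-2, +1), (+4, +1), (+2, -2), (-2, +1), (+4, +1), (+2, -2). This is the pattern (+4, +1), (+2, -2), (-2, +1) repeated.
step 9: apply (-2, +1) → (14, 1)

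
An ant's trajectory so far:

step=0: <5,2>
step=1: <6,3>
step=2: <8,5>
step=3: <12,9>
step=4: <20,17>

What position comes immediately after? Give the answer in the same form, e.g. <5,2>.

The jumps are <+1,+1>, <+2,+2>, <+4,+4>, <+8,+8> — a geometric progression with ratio 2.
step 5: <20,17> + <+16,+16> → <36,33>

<36,33>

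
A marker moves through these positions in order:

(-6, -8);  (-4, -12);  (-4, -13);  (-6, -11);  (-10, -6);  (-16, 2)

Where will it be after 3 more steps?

(-46, 44)

Successive displacements: (+2, -4), (+0, -1), (-2, +2), (-4, +5), (-6, +8) — each changes by (-2, +3).
step 6: (-16, 2) + (-8, +11) → (-24, 13)
step 7: (-24, 13) + (-10, +14) → (-34, 27)
step 8: (-34, 27) + (-12, +17) → (-46, 44)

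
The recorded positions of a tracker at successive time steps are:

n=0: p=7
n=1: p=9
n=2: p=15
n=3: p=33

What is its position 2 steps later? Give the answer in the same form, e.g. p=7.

Step-to-step displacements: +2, +6, +18; each is 3× the previous.
step 4: 33 + 54 → p=87
step 5: 87 + 162 → p=249

p=249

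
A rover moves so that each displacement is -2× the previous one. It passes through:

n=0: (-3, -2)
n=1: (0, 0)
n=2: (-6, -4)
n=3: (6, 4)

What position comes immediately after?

(-18, -12)

The jumps are (+3, +2), (-6, -4), (+12, +8) — a geometric progression with ratio -2.
step 4: (6, 4) + (-24, -16) → (-18, -12)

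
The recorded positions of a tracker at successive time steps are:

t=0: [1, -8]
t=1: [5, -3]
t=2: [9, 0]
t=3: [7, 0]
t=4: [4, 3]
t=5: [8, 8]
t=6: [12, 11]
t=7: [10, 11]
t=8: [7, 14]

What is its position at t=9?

Step-to-step displacements: [+4, +5], [+4, +3], [-2, +0], [-3, +3], [+4, +5], [+4, +3], [-2, +0], [-3, +3] — a repeating cycle of length 4.
step 9: apply [+4, +5] → [11, 19]

[11, 19]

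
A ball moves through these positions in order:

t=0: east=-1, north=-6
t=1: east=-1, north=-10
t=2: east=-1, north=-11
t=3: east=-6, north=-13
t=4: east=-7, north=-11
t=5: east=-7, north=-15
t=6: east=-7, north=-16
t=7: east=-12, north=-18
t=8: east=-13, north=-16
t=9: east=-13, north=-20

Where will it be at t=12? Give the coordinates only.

The moves between consecutive positions are (+0, -4), (+0, -1), (-5, -2), (-1, +2), (+0, -4), (+0, -1), (-5, -2), (-1, +2), (+0, -4); they repeat the 4-cycle [(+0, -4), (+0, -1), (-5, -2), (-1, +2)].
step 10: apply (+0, -1) → east=-13, north=-21
step 11: apply (-5, -2) → east=-18, north=-23
step 12: apply (-1, +2) → east=-19, north=-21

east=-19, north=-21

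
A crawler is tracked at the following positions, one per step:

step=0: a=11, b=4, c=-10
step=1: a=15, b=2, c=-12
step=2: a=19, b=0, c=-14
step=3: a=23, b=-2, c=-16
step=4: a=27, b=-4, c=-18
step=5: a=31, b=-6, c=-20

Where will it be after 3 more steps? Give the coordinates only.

a=43, b=-12, c=-26

The position changes by (+4, -2, -2) every step.
step 6: a=31, b=-6, c=-20 + (+4, -2, -2) → a=35, b=-8, c=-22
step 7: a=35, b=-8, c=-22 + (+4, -2, -2) → a=39, b=-10, c=-24
step 8: a=39, b=-10, c=-24 + (+4, -2, -2) → a=43, b=-12, c=-26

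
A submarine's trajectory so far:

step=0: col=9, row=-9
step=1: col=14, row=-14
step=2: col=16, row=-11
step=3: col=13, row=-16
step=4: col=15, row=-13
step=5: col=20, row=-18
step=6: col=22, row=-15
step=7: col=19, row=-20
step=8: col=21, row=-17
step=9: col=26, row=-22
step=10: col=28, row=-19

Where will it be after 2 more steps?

col=27, row=-21

Step-to-step displacements: (+5,-5), (+2,+3), (-3,-5), (+2,+3), (+5,-5), (+2,+3), (-3,-5), (+2,+3), (+5,-5), (+2,+3) — a repeating cycle of length 4.
step 11: apply (-3,-5) → col=25, row=-24
step 12: apply (+2,+3) → col=27, row=-21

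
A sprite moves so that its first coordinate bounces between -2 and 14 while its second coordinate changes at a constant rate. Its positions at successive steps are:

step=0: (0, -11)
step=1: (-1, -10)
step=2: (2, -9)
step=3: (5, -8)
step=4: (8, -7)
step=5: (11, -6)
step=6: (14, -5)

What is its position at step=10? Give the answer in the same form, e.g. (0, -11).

The first coordinate travels 3 per step and bounces off the walls at -2 and 14.
  step 7: 14 → 11
  step 8: 11 → 8
  step 9: 8 → 5
  step 10: 5 → 2
The second coordinate changes by +1 each step: at step 10 it is -1.

(2, -1)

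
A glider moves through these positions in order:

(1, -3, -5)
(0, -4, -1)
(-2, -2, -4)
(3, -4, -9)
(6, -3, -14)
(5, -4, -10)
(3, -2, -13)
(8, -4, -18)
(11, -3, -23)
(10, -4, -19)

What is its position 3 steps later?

(16, -3, -32)

Differencing gives (-1, -1, +4), (-2, +2, -3), (+5, -2, -5), (+3, +1, -5), (-1, -1, +4), (-2, +2, -3), (+5, -2, -5), (+3, +1, -5), (-1, -1, +4). This is the pattern (-1, -1, +4), (-2, +2, -3), (+5, -2, -5), (+3, +1, -5) repeated.
step 10: apply (-2, +2, -3) → (8, -2, -22)
step 11: apply (+5, -2, -5) → (13, -4, -27)
step 12: apply (+3, +1, -5) → (16, -3, -32)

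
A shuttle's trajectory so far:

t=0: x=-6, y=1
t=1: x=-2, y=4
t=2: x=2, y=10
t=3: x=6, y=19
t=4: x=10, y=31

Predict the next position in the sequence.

x=14, y=46

Taking differences between consecutive positions: (+4, +3), (+4, +6), (+4, +9), (+4, +12). These grow by (+0, +3) each step.
step 5: x=10, y=31 + (+4, +15) → x=14, y=46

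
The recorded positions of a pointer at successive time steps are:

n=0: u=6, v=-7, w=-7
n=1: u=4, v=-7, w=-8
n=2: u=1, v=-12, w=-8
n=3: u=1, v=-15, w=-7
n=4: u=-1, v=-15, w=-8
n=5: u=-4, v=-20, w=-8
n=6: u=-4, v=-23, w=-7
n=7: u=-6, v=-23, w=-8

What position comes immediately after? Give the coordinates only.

u=-9, v=-28, w=-8

Step-to-step displacements: (-2, +0, -1), (-3, -5, +0), (+0, -3, +1), (-2, +0, -1), (-3, -5, +0), (+0, -3, +1), (-2, +0, -1) — a repeating cycle of length 3.
step 8: apply (-3, -5, +0) → u=-9, v=-28, w=-8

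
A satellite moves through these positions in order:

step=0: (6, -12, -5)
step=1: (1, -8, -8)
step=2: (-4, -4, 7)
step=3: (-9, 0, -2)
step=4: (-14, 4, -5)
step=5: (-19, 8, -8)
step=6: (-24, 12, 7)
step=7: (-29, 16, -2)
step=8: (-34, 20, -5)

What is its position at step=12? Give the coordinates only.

(-54, 36, -5)

First: linear, -5 per step → -54 at step 12.
Second: linear, +4 per step → 36 at step 12.
Third: cycles through -5, -8, 7, -2 every 4 steps. Step 12 lands at position 0 of the cycle → -5.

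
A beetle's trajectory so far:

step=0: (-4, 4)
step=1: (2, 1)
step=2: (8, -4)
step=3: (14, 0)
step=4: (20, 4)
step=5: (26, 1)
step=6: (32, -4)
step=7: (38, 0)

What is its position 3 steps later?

(56, -4)

The first coordinate changes by +6 each step, so at step 10 it is -4 + 10·(6) = 56.
The second coordinate repeats the cycle [4, 1, -4, 0] with period 4; step 10 mod 4 = 2, giving -4.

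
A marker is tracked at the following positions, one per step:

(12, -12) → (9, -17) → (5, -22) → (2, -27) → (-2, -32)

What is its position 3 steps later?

Step-to-step displacements: (-3, -5), (-4, -5), (-3, -5), (-4, -5) — a repeating cycle of length 2.
step 5: apply (-3, -5) → (-5, -37)
step 6: apply (-4, -5) → (-9, -42)
step 7: apply (-3, -5) → (-12, -47)

(-12, -47)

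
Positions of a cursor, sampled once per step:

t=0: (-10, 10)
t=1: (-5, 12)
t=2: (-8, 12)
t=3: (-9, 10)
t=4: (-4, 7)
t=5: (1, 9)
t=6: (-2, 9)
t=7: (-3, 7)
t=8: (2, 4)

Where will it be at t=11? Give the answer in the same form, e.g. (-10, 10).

Step-to-step displacements: (+5, +2), (-3, +0), (-1, -2), (+5, -3), (+5, +2), (-3, +0), (-1, -2), (+5, -3) — a repeating cycle of length 4.
step 9: apply (+5, +2) → (7, 6)
step 10: apply (-3, +0) → (4, 6)
step 11: apply (-1, -2) → (3, 4)

(3, 4)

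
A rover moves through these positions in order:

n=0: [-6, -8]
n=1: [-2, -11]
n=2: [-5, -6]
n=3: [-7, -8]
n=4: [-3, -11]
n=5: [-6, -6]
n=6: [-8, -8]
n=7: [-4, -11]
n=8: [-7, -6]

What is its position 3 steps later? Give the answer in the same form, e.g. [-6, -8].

[-8, -6]

Differencing gives [+4, -3], [-3, +5], [-2, -2], [+4, -3], [-3, +5], [-2, -2], [+4, -3], [-3, +5]. This is the pattern [+4, -3], [-3, +5], [-2, -2] repeated.
step 9: apply [-2, -2] → [-9, -8]
step 10: apply [+4, -3] → [-5, -11]
step 11: apply [-3, +5] → [-8, -6]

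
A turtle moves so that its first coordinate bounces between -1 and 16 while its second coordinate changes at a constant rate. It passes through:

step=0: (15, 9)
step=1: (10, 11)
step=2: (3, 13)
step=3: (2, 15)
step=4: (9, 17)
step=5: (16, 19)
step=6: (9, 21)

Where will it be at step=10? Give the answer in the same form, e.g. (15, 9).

(15, 29)

The first coordinate reflects between -1 and 16, moving 7 per step.
  step 7: 9 → 2
  step 8: 2 → 3
  step 9: 3 → 10
  step 10: 10 → 15
The second coordinate changes by +2 each step: at step 10 it is 29.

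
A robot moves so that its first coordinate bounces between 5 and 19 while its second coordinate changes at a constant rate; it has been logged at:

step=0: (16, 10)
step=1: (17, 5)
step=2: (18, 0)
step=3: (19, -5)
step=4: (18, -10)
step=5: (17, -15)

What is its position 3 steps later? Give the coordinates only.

(14, -30)

The first coordinate travels 1 per step and bounces off the walls at 5 and 19.
  step 6: 17 → 16
  step 7: 16 → 15
  step 8: 15 → 14
The second coordinate changes by -5 each step: at step 8 it is -30.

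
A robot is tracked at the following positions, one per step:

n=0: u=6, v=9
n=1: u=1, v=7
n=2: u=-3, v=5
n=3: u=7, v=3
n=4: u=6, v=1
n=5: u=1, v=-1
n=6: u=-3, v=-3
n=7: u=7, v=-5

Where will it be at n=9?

The u coordinate repeats the cycle [6, 1, -3, 7] with period 4; step 9 mod 4 = 1, giving 1.
The v coordinate changes by -2 each step, so at step 9 it is 9 + 9·(-2) = -9.

u=1, v=-9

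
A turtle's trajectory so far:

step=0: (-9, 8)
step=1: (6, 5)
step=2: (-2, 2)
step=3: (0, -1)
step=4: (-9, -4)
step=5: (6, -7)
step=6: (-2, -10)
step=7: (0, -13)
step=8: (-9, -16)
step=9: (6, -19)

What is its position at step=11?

The first coordinate repeats the cycle [-9, 6, -2, 0] with period 4; step 11 mod 4 = 3, giving 0.
The second coordinate changes by -3 each step, so at step 11 it is 8 + 11·(-3) = -25.

(0, -25)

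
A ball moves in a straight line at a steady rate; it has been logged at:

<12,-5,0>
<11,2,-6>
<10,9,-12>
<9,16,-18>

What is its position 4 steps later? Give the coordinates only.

<5,44,-42>

The position changes by <-1,+7,-6> every step.
step 4: <9,16,-18> + <-1,+7,-6> → <8,23,-24>
step 5: <8,23,-24> + <-1,+7,-6> → <7,30,-30>
step 6: <7,30,-30> + <-1,+7,-6> → <6,37,-36>
step 7: <6,37,-36> + <-1,+7,-6> → <5,44,-42>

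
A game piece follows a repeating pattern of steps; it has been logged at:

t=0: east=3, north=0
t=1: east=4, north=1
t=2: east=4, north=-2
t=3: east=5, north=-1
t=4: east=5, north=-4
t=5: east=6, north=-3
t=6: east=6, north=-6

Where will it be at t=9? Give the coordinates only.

Step-to-step displacements: (+1,+1), (+0,-3), (+1,+1), (+0,-3), (+1,+1), (+0,-3) — a repeating cycle of length 2.
step 7: apply (+1,+1) → east=7, north=-5
step 8: apply (+0,-3) → east=7, north=-8
step 9: apply (+1,+1) → east=8, north=-7

east=8, north=-7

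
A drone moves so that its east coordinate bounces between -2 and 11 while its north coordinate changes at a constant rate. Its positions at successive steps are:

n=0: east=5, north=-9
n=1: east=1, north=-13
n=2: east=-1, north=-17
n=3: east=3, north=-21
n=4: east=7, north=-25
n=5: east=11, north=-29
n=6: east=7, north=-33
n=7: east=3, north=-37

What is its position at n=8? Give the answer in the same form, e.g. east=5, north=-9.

east=-1, north=-41

The east coordinate reflects between -2 and 11, moving 4 per step.
  step 8: 3 → -1
The north coordinate changes by -4 each step: at step 8 it is -41.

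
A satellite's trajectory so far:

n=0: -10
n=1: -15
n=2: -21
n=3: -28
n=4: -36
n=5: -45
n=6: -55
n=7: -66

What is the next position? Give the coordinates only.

First differences are -5, -6, -7, -8, -9, -10, -11; their common second difference is -1 (constant acceleration).
step 8: -66 − 12 → -78

-78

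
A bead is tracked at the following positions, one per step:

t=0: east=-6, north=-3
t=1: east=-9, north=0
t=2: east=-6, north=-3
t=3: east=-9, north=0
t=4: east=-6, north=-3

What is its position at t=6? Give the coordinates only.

Consecutive displacements (-3, +3), (+3, -3), (-3, +3), (+3, -3) scale by a factor of -1 each step.
step 5: east=-6, north=-3 + (-3, +3) → east=-9, north=0
step 6: east=-9, north=0 + (+3, -3) → east=-6, north=-3

east=-6, north=-3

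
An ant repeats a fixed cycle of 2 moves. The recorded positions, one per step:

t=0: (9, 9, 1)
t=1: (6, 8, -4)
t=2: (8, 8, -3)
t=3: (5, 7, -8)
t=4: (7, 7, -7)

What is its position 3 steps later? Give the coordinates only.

(3, 5, -16)

Step-to-step displacements: (-3, -1, -5), (+2, +0, +1), (-3, -1, -5), (+2, +0, +1) — a repeating cycle of length 2.
step 5: apply (-3, -1, -5) → (4, 6, -12)
step 6: apply (+2, +0, +1) → (6, 6, -11)
step 7: apply (-3, -1, -5) → (3, 5, -16)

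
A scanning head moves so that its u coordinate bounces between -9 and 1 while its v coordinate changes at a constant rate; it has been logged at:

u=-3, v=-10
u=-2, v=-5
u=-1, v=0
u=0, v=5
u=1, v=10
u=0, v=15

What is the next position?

The u coordinate travels 1 per step and bounces off the walls at -9 and 1.
  step 6: 0 → -1
The v coordinate changes by +5 each step: at step 6 it is 20.

u=-1, v=20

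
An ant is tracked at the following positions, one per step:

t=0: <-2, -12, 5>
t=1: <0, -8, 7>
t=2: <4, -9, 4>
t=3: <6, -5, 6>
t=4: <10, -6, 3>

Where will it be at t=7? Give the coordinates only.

Differencing gives <+2, +4, +2>, <+4, -1, -3>, <+2, +4, +2>, <+4, -1, -3>. This is the pattern <+2, +4, +2>, <+4, -1, -3> repeated.
step 5: apply <+2, +4, +2> → <12, -2, 5>
step 6: apply <+4, -1, -3> → <16, -3, 2>
step 7: apply <+2, +4, +2> → <18, 1, 4>

<18, 1, 4>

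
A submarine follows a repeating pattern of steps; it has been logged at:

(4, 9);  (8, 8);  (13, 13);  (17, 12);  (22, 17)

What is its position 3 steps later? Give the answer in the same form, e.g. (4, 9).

(35, 20)

The moves between consecutive positions are (+4, -1), (+5, +5), (+4, -1), (+5, +5); they repeat the 2-cycle [(+4, -1), (+5, +5)].
step 5: apply (+4, -1) → (26, 16)
step 6: apply (+5, +5) → (31, 21)
step 7: apply (+4, -1) → (35, 20)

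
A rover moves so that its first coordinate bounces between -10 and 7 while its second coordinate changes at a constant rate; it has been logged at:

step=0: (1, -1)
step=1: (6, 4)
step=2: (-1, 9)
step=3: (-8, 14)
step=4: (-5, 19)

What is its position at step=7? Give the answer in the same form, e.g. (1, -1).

(-2, 34)

The first coordinate reflects between -10 and 7, moving 7 per step.
  step 5: -5 → 2
  step 6: 2 → 5
  step 7: 5 → -2
The second coordinate changes by +5 each step: at step 7 it is 34.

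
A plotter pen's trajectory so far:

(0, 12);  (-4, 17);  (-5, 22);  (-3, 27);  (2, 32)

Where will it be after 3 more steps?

Successive displacements: (-4, +5), (-1, +5), (+2, +5), (+5, +5) — each changes by (+3, +0).
step 5: (2, 32) + (+8, +5) → (10, 37)
step 6: (10, 37) + (+11, +5) → (21, 42)
step 7: (21, 42) + (+14, +5) → (35, 47)

(35, 47)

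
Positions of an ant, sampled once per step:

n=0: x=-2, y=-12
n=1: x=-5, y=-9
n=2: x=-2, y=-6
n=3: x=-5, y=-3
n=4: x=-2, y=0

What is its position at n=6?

X: cycles through -2, -5 every 2 steps. Step 6 lands at position 0 of the cycle → -2.
Y: linear, +3 per step → 6 at step 6.

x=-2, y=6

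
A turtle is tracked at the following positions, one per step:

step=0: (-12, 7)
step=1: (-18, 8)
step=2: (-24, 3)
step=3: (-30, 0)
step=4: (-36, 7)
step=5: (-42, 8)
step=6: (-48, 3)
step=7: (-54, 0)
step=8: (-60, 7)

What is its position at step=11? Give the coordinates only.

The first coordinate changes by -6 each step, so at step 11 it is -12 + 11·(-6) = -78.
The second coordinate repeats the cycle [7, 8, 3, 0] with period 4; step 11 mod 4 = 3, giving 0.

(-78, 0)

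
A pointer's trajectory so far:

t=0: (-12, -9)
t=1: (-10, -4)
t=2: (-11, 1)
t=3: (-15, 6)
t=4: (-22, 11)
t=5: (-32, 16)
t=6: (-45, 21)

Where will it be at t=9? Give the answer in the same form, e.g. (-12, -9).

First differences are (+2, +5), (-1, +5), (-4, +5), (-7, +5), (-10, +5), (-13, +5); their common second difference is (-3, +0) (constant acceleration).
step 7: (-45, 21) + (-16, +5) → (-61, 26)
step 8: (-61, 26) + (-19, +5) → (-80, 31)
step 9: (-80, 31) + (-22, +5) → (-102, 36)

(-102, 36)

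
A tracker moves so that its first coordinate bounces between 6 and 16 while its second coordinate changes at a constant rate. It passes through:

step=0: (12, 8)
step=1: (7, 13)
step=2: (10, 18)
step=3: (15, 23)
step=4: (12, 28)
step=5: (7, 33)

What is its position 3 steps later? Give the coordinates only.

(12, 48)

The first coordinate travels 5 per step and bounces off the walls at 6 and 16.
  step 6: 7 → 10
  step 7: 10 → 15
  step 8: 15 → 12
The second coordinate changes by +5 each step: at step 8 it is 48.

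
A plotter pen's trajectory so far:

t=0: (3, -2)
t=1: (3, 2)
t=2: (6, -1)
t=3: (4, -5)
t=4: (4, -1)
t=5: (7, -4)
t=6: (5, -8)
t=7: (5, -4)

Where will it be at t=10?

(6, -7)

The moves between consecutive positions are (+0, +4), (+3, -3), (-2, -4), (+0, +4), (+3, -3), (-2, -4), (+0, +4); they repeat the 3-cycle [(+0, +4), (+3, -3), (-2, -4)].
step 8: apply (+3, -3) → (8, -7)
step 9: apply (-2, -4) → (6, -11)
step 10: apply (+0, +4) → (6, -7)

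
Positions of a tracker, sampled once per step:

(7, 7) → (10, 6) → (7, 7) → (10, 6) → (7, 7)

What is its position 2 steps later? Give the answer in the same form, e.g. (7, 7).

(7, 7)

Consecutive displacements (+3, -1), (-3, +1), (+3, -1), (-3, +1) scale by a factor of -1 each step.
step 5: (7, 7) + (+3, -1) → (10, 6)
step 6: (10, 6) + (-3, +1) → (7, 7)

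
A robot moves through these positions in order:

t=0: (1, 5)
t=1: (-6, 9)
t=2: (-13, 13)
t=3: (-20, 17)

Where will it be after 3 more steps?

(-41, 29)

Constant displacement of (-7, +4) per step.
step 4: (-20, 17) + (-7, +4) → (-27, 21)
step 5: (-27, 21) + (-7, +4) → (-34, 25)
step 6: (-34, 25) + (-7, +4) → (-41, 29)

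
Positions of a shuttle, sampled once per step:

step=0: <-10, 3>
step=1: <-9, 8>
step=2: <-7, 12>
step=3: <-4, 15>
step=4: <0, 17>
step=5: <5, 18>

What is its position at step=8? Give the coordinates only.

First differences are <+1, +5>, <+2, +4>, <+3, +3>, <+4, +2>, <+5, +1>; their common second difference is <+1, -1> (constant acceleration).
step 6: <5, 18> + <+6, +0> → <11, 18>
step 7: <11, 18> + <+7, -1> → <18, 17>
step 8: <18, 17> + <+8, -2> → <26, 15>

<26, 15>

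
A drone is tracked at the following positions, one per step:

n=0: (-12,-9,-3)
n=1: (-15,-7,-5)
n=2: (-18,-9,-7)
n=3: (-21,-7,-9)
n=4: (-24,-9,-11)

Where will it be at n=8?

First: linear, -3 per step → -36 at step 8.
Second: cycles through -9, -7 every 2 steps. Step 8 lands at position 0 of the cycle → -9.
Third: linear, -2 per step → -19 at step 8.

(-36,-9,-19)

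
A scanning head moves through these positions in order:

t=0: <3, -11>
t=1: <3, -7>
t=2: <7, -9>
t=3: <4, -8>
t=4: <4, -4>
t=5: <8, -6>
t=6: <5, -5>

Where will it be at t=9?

The moves between consecutive positions are <+0, +4>, <+4, -2>, <-3, +1>, <+0, +4>, <+4, -2>, <-3, +1>; they repeat the 3-cycle [<+0, +4>, <+4, -2>, <-3, +1>].
step 7: apply <+0, +4> → <5, -1>
step 8: apply <+4, -2> → <9, -3>
step 9: apply <-3, +1> → <6, -2>

<6, -2>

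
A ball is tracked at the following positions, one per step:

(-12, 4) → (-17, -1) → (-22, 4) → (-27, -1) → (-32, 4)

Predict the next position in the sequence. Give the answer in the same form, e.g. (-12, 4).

The first coordinate changes by -5 each step, so at step 5 it is -12 + 5·(-5) = -37.
The second coordinate repeats the cycle [4, -1] with period 2; step 5 mod 2 = 1, giving -1.

(-37, -1)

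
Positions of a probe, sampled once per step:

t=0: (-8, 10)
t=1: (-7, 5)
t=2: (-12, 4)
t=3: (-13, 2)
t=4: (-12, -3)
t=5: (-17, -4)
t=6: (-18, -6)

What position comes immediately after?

(-17, -11)

The moves between consecutive positions are (+1, -5), (-5, -1), (-1, -2), (+1, -5), (-5, -1), (-1, -2); they repeat the 3-cycle [(+1, -5), (-5, -1), (-1, -2)].
step 7: apply (+1, -5) → (-17, -11)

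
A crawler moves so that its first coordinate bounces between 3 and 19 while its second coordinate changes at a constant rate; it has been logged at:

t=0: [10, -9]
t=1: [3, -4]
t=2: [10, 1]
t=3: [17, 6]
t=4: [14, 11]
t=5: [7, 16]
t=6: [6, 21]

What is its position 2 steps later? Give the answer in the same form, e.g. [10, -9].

The first coordinate travels 7 per step and bounces off the walls at 3 and 19.
  step 7: 6 → 13
  step 8: 13 → 18
The second coordinate changes by +5 each step: at step 8 it is 31.

[18, 31]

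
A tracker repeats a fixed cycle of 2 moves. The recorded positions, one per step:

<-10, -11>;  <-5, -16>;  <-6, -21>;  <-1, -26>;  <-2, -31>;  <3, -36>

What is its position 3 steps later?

<6, -51>

Step-to-step displacements: <+5, -5>, <-1, -5>, <+5, -5>, <-1, -5>, <+5, -5> — a repeating cycle of length 2.
step 6: apply <-1, -5> → <2, -41>
step 7: apply <+5, -5> → <7, -46>
step 8: apply <-1, -5> → <6, -51>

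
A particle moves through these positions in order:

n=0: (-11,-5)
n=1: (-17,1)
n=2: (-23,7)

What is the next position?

Constant displacement of (-6,+6) per step.
step 3: (-23,7) + (-6,+6) → (-29,13)

(-29,13)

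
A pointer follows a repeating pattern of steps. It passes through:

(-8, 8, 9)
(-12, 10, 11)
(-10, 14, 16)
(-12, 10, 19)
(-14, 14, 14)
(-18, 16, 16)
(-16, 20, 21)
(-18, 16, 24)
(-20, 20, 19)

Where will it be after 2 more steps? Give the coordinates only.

Differencing gives (-4, +2, +2), (+2, +4, +5), (-2, -4, +3), (-2, +4, -5), (-4, +2, +2), (+2, +4, +5), (-2, -4, +3), (-2, +4, -5). This is the pattern (-4, +2, +2), (+2, +4, +5), (-2, -4, +3), (-2, +4, -5) repeated.
step 9: apply (-4, +2, +2) → (-24, 22, 21)
step 10: apply (+2, +4, +5) → (-22, 26, 26)

(-22, 26, 26)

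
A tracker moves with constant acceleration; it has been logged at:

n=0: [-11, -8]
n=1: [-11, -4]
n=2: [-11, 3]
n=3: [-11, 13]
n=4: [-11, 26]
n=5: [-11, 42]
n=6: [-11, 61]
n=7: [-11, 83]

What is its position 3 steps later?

[-11, 167]

First differences are [+0, +4], [+0, +7], [+0, +10], [+0, +13], [+0, +16], [+0, +19], [+0, +22]; their common second difference is [+0, +3] (constant acceleration).
step 8: [-11, 83] + [+0, +25] → [-11, 108]
step 9: [-11, 108] + [+0, +28] → [-11, 136]
step 10: [-11, 136] + [+0, +31] → [-11, 167]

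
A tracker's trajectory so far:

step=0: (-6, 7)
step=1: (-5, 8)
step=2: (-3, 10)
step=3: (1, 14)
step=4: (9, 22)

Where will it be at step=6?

(57, 70)

Step-to-step displacements: (+1, +1), (+2, +2), (+4, +4), (+8, +8); each is 2× the previous.
step 5: (9, 22) + (+16, +16) → (25, 38)
step 6: (25, 38) + (+32, +32) → (57, 70)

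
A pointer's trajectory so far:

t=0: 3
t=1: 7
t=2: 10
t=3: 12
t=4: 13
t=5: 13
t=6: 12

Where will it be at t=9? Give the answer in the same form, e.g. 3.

3

Taking differences between consecutive positions: +4, +3, +2, +1, +0, -1. These grow by -1 each step.
step 7: 12 − 2 → 10
step 8: 10 − 3 → 7
step 9: 7 − 4 → 3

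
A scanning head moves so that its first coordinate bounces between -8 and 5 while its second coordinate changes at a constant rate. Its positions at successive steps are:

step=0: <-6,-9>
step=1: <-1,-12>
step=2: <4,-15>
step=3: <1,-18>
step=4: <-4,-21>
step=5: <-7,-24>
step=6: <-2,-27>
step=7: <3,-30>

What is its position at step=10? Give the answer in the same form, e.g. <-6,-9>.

<-8,-39>

The first coordinate reflects between -8 and 5, moving 5 per step.
  step 8: 3 → 2
  step 9: 2 → -3
  step 10: -3 → -8
The second coordinate changes by -3 each step: at step 10 it is -39.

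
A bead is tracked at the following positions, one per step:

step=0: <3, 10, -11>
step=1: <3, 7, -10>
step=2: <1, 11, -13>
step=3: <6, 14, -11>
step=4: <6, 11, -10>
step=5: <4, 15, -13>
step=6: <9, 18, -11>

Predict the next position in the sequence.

Differencing gives <+0, -3, +1>, <-2, +4, -3>, <+5, +3, +2>, <+0, -3, +1>, <-2, +4, -3>, <+5, +3, +2>. This is the pattern <+0, -3, +1>, <-2, +4, -3>, <+5, +3, +2> repeated.
step 7: apply <+0, -3, +1> → <9, 15, -10>

<9, 15, -10>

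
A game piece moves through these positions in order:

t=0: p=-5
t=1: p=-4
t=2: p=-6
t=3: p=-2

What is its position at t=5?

Step-to-step displacements: +1, -2, +4; each is -2× the previous.
step 4: -2 − 8 → p=-10
step 5: -10 + 16 → p=6

p=6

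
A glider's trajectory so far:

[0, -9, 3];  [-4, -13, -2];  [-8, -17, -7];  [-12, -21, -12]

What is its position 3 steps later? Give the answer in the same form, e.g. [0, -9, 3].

Constant displacement of [-4, -4, -5] per step.
step 4: [-12, -21, -12] + [-4, -4, -5] → [-16, -25, -17]
step 5: [-16, -25, -17] + [-4, -4, -5] → [-20, -29, -22]
step 6: [-20, -29, -22] + [-4, -4, -5] → [-24, -33, -27]

[-24, -33, -27]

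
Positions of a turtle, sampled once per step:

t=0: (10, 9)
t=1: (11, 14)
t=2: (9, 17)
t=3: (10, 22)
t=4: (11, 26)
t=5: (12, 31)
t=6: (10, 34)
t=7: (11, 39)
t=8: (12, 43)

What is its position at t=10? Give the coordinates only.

Step-to-step displacements: (+1, +5), (-2, +3), (+1, +5), (+1, +4), (+1, +5), (-2, +3), (+1, +5), (+1, +4) — a repeating cycle of length 4.
step 9: apply (+1, +5) → (13, 48)
step 10: apply (-2, +3) → (11, 51)

(11, 51)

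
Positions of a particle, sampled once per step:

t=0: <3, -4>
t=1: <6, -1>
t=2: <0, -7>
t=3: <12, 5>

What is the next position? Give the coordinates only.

The jumps are <+3, +3>, <-6, -6>, <+12, +12> — a geometric progression with ratio -2.
step 4: <12, 5> + <-24, -24> → <-12, -19>

<-12, -19>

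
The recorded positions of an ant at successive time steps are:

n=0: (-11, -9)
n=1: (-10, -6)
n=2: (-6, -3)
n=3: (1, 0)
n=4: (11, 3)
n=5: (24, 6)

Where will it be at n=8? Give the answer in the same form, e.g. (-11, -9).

Successive displacements: (+1, +3), (+4, +3), (+7, +3), (+10, +3), (+13, +3) — each changes by (+3, +0).
step 6: (24, 6) + (+16, +3) → (40, 9)
step 7: (40, 9) + (+19, +3) → (59, 12)
step 8: (59, 12) + (+22, +3) → (81, 15)

(81, 15)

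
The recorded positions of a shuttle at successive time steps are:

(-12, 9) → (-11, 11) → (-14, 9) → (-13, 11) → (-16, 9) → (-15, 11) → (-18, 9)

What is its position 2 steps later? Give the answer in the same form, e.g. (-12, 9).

(-20, 9)

Step-to-step displacements: (+1, +2), (-3, -2), (+1, +2), (-3, -2), (+1, +2), (-3, -2) — a repeating cycle of length 2.
step 7: apply (+1, +2) → (-17, 11)
step 8: apply (-3, -2) → (-20, 9)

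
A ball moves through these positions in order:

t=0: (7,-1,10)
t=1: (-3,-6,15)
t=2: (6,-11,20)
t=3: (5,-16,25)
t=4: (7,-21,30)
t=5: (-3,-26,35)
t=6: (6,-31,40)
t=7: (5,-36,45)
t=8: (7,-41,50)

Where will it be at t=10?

(6,-51,60)

The first coordinate repeats the cycle [7, -3, 6, 5] with period 4; step 10 mod 4 = 2, giving 6.
The second coordinate changes by -5 each step, so at step 10 it is -1 + 10·(-5) = -51.
The third coordinate changes by +5 each step, so at step 10 it is 10 + 10·(5) = 60.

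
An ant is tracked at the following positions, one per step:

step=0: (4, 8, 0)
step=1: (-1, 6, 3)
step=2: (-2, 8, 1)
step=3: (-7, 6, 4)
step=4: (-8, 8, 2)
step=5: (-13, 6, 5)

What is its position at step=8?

(-20, 8, 4)

The moves between consecutive positions are (-5, -2, +3), (-1, +2, -2), (-5, -2, +3), (-1, +2, -2), (-5, -2, +3); they repeat the 2-cycle [(-5, -2, +3), (-1, +2, -2)].
step 6: apply (-1, +2, -2) → (-14, 8, 3)
step 7: apply (-5, -2, +3) → (-19, 6, 6)
step 8: apply (-1, +2, -2) → (-20, 8, 4)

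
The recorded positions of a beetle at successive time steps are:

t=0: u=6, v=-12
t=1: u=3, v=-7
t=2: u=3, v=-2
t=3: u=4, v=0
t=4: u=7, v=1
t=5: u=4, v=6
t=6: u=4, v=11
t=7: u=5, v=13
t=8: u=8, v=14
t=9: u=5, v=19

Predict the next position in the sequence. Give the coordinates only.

u=5, v=24

Differencing gives (-3,+5), (+0,+5), (+1,+2), (+3,+1), (-3,+5), (+0,+5), (+1,+2), (+3,+1), (-3,+5). This is the pattern (-3,+5), (+0,+5), (+1,+2), (+3,+1) repeated.
step 10: apply (+0,+5) → u=5, v=24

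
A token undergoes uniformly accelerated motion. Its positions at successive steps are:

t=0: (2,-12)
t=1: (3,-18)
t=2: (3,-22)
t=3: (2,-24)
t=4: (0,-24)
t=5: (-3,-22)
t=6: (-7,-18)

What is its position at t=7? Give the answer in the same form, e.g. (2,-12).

First differences are (+1,-6), (+0,-4), (-1,-2), (-2,+0), (-3,+2), (-4,+4); their common second difference is (-1,+2) (constant acceleration).
step 7: (-7,-18) + (-5,+6) → (-12,-12)

(-12,-12)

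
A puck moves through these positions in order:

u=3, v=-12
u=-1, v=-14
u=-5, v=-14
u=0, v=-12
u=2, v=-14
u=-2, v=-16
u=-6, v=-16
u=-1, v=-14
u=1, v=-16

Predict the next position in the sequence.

u=-3, v=-18

The moves between consecutive positions are (-4, -2), (-4, +0), (+5, +2), (+2, -2), (-4, -2), (-4, +0), (+5, +2), (+2, -2); they repeat the 4-cycle [(-4, -2), (-4, +0), (+5, +2), (+2, -2)].
step 9: apply (-4, -2) → u=-3, v=-18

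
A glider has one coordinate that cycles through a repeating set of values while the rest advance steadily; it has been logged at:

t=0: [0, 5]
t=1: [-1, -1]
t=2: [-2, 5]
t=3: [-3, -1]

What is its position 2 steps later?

[-5, -1]

The first coordinate changes by -1 each step, so at step 5 it is 0 + 5·(-1) = -5.
The second coordinate repeats the cycle [5, -1] with period 2; step 5 mod 2 = 1, giving -1.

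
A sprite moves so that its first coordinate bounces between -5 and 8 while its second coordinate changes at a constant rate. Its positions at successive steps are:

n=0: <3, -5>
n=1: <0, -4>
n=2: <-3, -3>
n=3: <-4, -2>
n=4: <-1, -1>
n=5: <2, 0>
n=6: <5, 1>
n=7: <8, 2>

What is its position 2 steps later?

The first coordinate reflects between -5 and 8, moving 3 per step.
  step 8: 8 → 5
  step 9: 5 → 2
The second coordinate changes by +1 each step: at step 9 it is 4.

<2, 4>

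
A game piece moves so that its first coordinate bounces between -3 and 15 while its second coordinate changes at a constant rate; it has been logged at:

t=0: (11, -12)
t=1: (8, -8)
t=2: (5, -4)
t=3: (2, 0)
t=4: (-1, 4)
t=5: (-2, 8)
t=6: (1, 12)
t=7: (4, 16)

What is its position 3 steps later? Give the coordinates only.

The first coordinate travels 3 per step and bounces off the walls at -3 and 15.
  step 8: 4 → 7
  step 9: 7 → 10
  step 10: 10 → 13
The second coordinate changes by +4 each step: at step 10 it is 28.

(13, 28)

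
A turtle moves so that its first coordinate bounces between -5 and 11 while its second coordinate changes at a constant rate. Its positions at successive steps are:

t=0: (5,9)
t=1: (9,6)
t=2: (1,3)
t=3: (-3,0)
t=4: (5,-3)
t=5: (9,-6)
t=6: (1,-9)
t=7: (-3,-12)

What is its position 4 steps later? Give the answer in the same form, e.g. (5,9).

(-3,-24)

The first coordinate reflects between -5 and 11, moving 8 per step.
  step 8: -3 → 5
  step 9: 5 → 9
  step 10: 9 → 1
  step 11: 1 → -3
The second coordinate changes by -3 each step: at step 11 it is -24.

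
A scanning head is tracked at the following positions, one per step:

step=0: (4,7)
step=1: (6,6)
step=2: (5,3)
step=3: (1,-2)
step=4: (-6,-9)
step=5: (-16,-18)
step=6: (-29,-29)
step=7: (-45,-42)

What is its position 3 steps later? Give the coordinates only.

First differences are (+2,-1), (-1,-3), (-4,-5), (-7,-7), (-10,-9), (-13,-11), (-16,-13); their common second difference is (-3,-2) (constant acceleration).
step 8: (-45,-42) + (-19,-15) → (-64,-57)
step 9: (-64,-57) + (-22,-17) → (-86,-74)
step 10: (-86,-74) + (-25,-19) → (-111,-93)

(-111,-93)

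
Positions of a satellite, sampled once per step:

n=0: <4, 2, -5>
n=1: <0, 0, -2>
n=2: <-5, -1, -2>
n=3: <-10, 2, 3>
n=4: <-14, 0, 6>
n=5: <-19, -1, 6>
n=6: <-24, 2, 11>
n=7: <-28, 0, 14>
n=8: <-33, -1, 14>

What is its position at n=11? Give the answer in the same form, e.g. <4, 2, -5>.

The moves between consecutive positions are <-4, -2, +3>, <-5, -1, +0>, <-5, +3, +5>, <-4, -2, +3>, <-5, -1, +0>, <-5, +3, +5>, <-4, -2, +3>, <-5, -1, +0>; they repeat the 3-cycle [<-4, -2, +3>, <-5, -1, +0>, <-5, +3, +5>].
step 9: apply <-5, +3, +5> → <-38, 2, 19>
step 10: apply <-4, -2, +3> → <-42, 0, 22>
step 11: apply <-5, -1, +0> → <-47, -1, 22>

<-47, -1, 22>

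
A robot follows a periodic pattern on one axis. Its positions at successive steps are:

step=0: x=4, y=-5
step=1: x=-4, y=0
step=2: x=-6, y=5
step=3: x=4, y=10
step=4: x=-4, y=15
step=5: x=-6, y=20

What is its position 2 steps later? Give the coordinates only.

x=-4, y=30

X: cycles through 4, -4, -6 every 3 steps. Step 7 lands at position 1 of the cycle → -4.
Y: linear, +5 per step → 30 at step 7.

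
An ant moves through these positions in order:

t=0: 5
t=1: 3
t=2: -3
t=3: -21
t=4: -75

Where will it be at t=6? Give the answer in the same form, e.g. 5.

-723

The jumps are -2, -6, -18, -54 — a geometric progression with ratio 3.
step 5: -75 − 162 → -237
step 6: -237 − 486 → -723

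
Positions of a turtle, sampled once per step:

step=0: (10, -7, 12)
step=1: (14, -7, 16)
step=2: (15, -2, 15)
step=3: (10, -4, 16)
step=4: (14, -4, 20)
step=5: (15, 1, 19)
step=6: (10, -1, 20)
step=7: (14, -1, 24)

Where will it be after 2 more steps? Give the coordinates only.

(10, 2, 24)

Step-to-step displacements: (+4, +0, +4), (+1, +5, -1), (-5, -2, +1), (+4, +0, +4), (+1, +5, -1), (-5, -2, +1), (+4, +0, +4) — a repeating cycle of length 3.
step 8: apply (+1, +5, -1) → (15, 4, 23)
step 9: apply (-5, -2, +1) → (10, 2, 24)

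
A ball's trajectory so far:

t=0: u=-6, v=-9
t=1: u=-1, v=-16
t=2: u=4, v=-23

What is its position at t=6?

u=24, v=-51

Constant displacement of (+5,-7) per step.
step 3: u=4, v=-23 + (+5,-7) → u=9, v=-30
step 4: u=9, v=-30 + (+5,-7) → u=14, v=-37
step 5: u=14, v=-37 + (+5,-7) → u=19, v=-44
step 6: u=19, v=-44 + (+5,-7) → u=24, v=-51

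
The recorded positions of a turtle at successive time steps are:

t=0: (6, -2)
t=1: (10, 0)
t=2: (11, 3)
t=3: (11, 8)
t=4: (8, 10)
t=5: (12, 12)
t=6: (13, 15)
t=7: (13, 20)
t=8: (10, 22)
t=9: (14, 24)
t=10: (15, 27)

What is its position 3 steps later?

Step-to-step displacements: (+4, +2), (+1, +3), (+0, +5), (-3, +2), (+4, +2), (+1, +3), (+0, +5), (-3, +2), (+4, +2), (+1, +3) — a repeating cycle of length 4.
step 11: apply (+0, +5) → (15, 32)
step 12: apply (-3, +2) → (12, 34)
step 13: apply (+4, +2) → (16, 36)

(16, 36)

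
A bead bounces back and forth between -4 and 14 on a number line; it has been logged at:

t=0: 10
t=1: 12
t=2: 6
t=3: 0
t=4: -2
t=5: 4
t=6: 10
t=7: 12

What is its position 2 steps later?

0

The value reflects between -4 and 14, moving 6 per step.
  step 8: 12 → 6
  step 9: 6 → 0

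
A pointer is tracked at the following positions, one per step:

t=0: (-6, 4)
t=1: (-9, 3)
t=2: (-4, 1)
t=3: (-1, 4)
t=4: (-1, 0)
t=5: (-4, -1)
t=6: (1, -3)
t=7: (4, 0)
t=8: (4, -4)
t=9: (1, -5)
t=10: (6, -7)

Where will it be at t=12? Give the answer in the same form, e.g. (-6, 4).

Differencing gives (-3, -1), (+5, -2), (+3, +3), (+0, -4), (-3, -1), (+5, -2), (+3, +3), (+0, -4), (-3, -1), (+5, -2). This is the pattern (-3, -1), (+5, -2), (+3, +3), (+0, -4) repeated.
step 11: apply (+3, +3) → (9, -4)
step 12: apply (+0, -4) → (9, -8)

(9, -8)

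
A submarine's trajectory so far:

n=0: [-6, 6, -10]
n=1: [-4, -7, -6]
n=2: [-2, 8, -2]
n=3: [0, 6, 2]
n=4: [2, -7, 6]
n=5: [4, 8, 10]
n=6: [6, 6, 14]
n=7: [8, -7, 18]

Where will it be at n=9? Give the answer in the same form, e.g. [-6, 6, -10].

The first coordinate changes by +2 each step, so at step 9 it is -6 + 9·(2) = 12.
The second coordinate repeats the cycle [6, -7, 8] with period 3; step 9 mod 3 = 0, giving 6.
The third coordinate changes by +4 each step, so at step 9 it is -10 + 9·(4) = 26.

[12, 6, 26]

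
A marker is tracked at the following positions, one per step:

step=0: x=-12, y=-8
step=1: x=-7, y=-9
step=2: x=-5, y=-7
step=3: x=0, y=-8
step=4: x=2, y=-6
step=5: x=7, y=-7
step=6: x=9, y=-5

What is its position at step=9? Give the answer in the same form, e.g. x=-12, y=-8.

The moves between consecutive positions are (+5, -1), (+2, +2), (+5, -1), (+2, +2), (+5, -1), (+2, +2); they repeat the 2-cycle [(+5, -1), (+2, +2)].
step 7: apply (+5, -1) → x=14, y=-6
step 8: apply (+2, +2) → x=16, y=-4
step 9: apply (+5, -1) → x=21, y=-5

x=21, y=-5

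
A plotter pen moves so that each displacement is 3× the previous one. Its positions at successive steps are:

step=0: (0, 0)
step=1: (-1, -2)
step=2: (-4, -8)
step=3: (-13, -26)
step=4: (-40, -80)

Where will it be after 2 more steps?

The jumps are (-1, -2), (-3, -6), (-9, -18), (-27, -54) — a geometric progression with ratio 3.
step 5: (-40, -80) + (-81, -162) → (-121, -242)
step 6: (-121, -242) + (-243, -486) → (-364, -728)

(-364, -728)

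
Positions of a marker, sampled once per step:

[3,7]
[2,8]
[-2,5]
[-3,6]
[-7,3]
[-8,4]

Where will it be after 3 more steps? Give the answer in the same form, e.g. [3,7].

[-17,-1]

Differencing gives [-1,+1], [-4,-3], [-1,+1], [-4,-3], [-1,+1]. This is the pattern [-1,+1], [-4,-3] repeated.
step 6: apply [-4,-3] → [-12,1]
step 7: apply [-1,+1] → [-13,2]
step 8: apply [-4,-3] → [-17,-1]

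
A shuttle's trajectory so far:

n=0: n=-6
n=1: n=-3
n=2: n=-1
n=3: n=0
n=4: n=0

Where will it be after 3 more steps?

n=-6

Taking differences between consecutive positions: +3, +2, +1, +0. These grow by -1 each step.
step 5: 0 − 1 → n=-1
step 6: -1 − 2 → n=-3
step 7: -3 − 3 → n=-6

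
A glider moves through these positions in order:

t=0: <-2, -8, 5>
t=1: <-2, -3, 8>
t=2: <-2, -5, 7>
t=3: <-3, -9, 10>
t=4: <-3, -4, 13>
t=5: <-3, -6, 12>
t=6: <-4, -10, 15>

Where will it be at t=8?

<-4, -7, 17>

Differencing gives <+0, +5, +3>, <+0, -2, -1>, <-1, -4, +3>, <+0, +5, +3>, <+0, -2, -1>, <-1, -4, +3>. This is the pattern <+0, +5, +3>, <+0, -2, -1>, <-1, -4, +3> repeated.
step 7: apply <+0, +5, +3> → <-4, -5, 18>
step 8: apply <+0, -2, -1> → <-4, -7, 17>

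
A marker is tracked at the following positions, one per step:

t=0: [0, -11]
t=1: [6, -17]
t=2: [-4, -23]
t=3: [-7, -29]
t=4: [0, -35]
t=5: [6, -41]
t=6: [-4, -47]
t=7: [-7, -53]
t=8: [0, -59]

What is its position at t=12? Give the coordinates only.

The first coordinate repeats the cycle [0, 6, -4, -7] with period 4; step 12 mod 4 = 0, giving 0.
The second coordinate changes by -6 each step, so at step 12 it is -11 + 12·(-6) = -83.

[0, -83]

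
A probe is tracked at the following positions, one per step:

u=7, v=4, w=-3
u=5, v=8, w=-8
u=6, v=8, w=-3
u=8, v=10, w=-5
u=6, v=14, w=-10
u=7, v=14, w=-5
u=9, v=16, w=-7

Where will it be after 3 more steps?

The moves between consecutive positions are (-2, +4, -5), (+1, +0, +5), (+2, +2, -2), (-2, +4, -5), (+1, +0, +5), (+2, +2, -2); they repeat the 3-cycle [(-2, +4, -5), (+1, +0, +5), (+2, +2, -2)].
step 7: apply (-2, +4, -5) → u=7, v=20, w=-12
step 8: apply (+1, +0, +5) → u=8, v=20, w=-7
step 9: apply (+2, +2, -2) → u=10, v=22, w=-9

u=10, v=22, w=-9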